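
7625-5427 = 2198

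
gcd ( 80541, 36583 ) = 1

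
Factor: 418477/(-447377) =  - 7^ (- 1)*79^( - 1)*107^1*809^ ( - 1)*3911^1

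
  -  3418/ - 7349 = 3418/7349 = 0.47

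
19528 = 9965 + 9563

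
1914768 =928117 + 986651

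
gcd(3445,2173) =53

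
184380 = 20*9219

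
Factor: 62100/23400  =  69/26 =2^(-1 )*3^1*13^( - 1) * 23^1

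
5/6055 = 1/1211 = 0.00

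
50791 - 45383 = 5408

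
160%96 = 64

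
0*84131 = 0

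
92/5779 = 92/5779 = 0.02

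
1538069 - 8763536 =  - 7225467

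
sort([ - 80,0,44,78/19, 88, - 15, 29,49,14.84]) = [ - 80 ,  -  15, 0,78/19, 14.84, 29, 44,49, 88]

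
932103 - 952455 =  - 20352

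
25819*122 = 3149918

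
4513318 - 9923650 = -5410332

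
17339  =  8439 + 8900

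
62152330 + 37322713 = 99475043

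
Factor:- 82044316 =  - 2^2*349^1 *58771^1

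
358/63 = 358/63 = 5.68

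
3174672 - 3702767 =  - 528095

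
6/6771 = 2/2257=0.00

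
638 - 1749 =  - 1111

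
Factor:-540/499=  - 2^2 * 3^3 * 5^1*499^( - 1 ) 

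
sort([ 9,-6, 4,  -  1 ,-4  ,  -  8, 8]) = [-8, - 6,-4, - 1,4,8, 9]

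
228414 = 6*38069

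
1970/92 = 985/46 = 21.41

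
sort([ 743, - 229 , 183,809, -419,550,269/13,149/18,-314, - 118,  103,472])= [-419, - 314, - 229, - 118,  149/18,269/13, 103,183,472 , 550,743,809]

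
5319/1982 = 5319/1982 = 2.68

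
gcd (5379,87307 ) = 11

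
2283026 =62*36823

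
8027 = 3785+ 4242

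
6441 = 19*339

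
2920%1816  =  1104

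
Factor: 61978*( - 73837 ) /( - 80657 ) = 2^1*7^1*19^1*47^1*233^1*1571^1 * 80657^ ( - 1) = 4576269586/80657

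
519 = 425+94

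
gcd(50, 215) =5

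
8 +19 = 27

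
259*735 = 190365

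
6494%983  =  596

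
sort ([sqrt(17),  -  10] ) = [ - 10,sqrt(17 ) ]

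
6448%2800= 848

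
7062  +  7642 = 14704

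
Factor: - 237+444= 207 = 3^2*23^1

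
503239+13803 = 517042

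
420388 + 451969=872357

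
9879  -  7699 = 2180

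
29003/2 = 29003/2 = 14501.50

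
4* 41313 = 165252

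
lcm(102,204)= 204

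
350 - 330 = 20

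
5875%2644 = 587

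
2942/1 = 2942 = 2942.00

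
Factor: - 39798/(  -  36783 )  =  2^1*3^1*11^1*61^( - 1) =66/61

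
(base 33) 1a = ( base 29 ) 1e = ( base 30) 1D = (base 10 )43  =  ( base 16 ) 2b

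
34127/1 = 34127=34127.00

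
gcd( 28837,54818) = 1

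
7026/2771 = 7026/2771= 2.54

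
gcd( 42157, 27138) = 1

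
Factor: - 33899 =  - 109^1*311^1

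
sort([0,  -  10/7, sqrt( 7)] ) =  [ -10/7,0 , sqrt(7 )]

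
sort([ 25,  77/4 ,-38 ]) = [  -  38, 77/4,25] 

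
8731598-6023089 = 2708509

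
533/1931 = 533/1931 = 0.28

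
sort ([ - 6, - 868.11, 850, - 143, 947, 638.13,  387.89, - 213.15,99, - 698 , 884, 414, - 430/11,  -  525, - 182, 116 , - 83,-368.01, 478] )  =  [ - 868.11, - 698, - 525, - 368.01, -213.15,  -  182, - 143, - 83, - 430/11, - 6, 99,116, 387.89 , 414,478, 638.13, 850 , 884, 947] 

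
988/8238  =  494/4119 =0.12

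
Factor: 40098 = 2^1*3^1 * 41^1*163^1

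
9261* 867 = 8029287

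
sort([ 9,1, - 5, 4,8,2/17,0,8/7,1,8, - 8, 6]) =[  -  8,- 5, 0, 2/17,1, 1, 8/7,  4 , 6,8 , 8, 9]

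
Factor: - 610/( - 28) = 305/14 = 2^(- 1 ) * 5^1 *7^( - 1 ) * 61^1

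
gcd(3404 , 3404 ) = 3404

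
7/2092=7/2092 = 0.00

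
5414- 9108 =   -  3694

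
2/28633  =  2/28633 = 0.00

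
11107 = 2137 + 8970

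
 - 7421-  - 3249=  -4172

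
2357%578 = 45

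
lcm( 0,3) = 0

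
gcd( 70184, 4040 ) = 8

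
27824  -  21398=6426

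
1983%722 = 539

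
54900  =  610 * 90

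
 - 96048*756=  - 72612288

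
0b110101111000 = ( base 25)5CN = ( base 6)23544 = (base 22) 72G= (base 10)3448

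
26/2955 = 26/2955  =  0.01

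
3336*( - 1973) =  - 6581928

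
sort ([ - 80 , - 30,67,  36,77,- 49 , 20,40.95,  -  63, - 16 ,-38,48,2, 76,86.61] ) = [ - 80, - 63,  -  49, -38, - 30, - 16,  2,20, 36, 40.95,  48,67,76, 77, 86.61]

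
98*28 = 2744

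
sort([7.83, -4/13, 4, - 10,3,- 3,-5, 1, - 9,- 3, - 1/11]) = [ - 10, - 9, - 5,- 3, - 3 , - 4/13,-1/11, 1, 3 , 4, 7.83 ] 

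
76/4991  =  76/4991 = 0.02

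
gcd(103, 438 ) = 1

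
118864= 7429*16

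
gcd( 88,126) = 2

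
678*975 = 661050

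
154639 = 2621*59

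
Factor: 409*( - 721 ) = - 7^1*103^1*409^1 = - 294889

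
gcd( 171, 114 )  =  57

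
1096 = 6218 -5122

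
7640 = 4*1910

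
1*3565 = 3565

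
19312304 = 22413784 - 3101480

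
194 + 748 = 942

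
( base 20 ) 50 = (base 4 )1210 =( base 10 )100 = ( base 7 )202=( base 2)1100100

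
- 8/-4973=8/4973=0.00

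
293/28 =293/28 = 10.46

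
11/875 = 11/875 = 0.01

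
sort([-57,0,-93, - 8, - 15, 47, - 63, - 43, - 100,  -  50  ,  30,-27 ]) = [-100,-93, - 63,-57, - 50, - 43,-27 ,- 15 , - 8,  0, 30,47] 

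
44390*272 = 12074080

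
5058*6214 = 31430412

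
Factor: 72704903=17^1*211^1*  20269^1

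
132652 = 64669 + 67983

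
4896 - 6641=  - 1745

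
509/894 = 509/894=0.57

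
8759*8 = 70072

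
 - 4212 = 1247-5459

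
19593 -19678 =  - 85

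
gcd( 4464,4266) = 18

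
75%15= 0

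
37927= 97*391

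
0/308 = 0 = 0.00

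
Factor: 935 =5^1*11^1*17^1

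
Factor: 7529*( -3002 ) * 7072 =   -  159841754176 = -  2^6* 13^1*17^1 * 19^1*79^1*7529^1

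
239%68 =35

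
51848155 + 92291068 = 144139223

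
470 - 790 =  -  320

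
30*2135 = 64050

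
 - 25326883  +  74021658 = 48694775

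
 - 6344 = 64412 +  - 70756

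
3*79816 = 239448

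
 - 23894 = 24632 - 48526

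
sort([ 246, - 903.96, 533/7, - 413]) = [ - 903.96, -413, 533/7, 246]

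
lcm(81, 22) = 1782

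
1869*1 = 1869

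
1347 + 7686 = 9033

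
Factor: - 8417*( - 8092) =68110364 = 2^2*7^1*17^2*19^1*443^1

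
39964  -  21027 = 18937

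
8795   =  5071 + 3724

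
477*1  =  477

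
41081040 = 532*77220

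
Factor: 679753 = 679753^1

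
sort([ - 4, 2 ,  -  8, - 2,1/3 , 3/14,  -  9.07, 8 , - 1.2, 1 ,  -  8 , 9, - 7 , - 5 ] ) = [ - 9.07, - 8, - 8, - 7, - 5,-4, - 2, - 1.2,3/14 , 1/3,1,2 , 8, 9 ]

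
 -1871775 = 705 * ( - 2655 ) 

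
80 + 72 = 152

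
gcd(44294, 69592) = 2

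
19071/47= 405 + 36/47 = 405.77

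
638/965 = 638/965 = 0.66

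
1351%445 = 16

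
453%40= 13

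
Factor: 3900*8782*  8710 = 298315758000 = 2^4*3^1  *5^3*13^2 * 67^1*4391^1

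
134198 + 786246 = 920444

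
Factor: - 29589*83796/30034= - 1239719922/15017 = - 2^1*3^2* 7^1 *1409^1*6983^1*15017^(-1 )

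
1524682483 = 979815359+544867124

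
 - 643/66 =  - 643/66 = - 9.74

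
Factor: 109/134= 2^( - 1 )*67^(-1)*109^1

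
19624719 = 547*35877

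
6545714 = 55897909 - 49352195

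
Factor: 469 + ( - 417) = 2^2*13^1 = 52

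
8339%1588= 399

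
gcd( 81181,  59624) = 1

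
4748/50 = 2374/25 = 94.96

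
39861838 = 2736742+37125096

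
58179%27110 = 3959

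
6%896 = 6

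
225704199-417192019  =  - 191487820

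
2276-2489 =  - 213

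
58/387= 58/387 = 0.15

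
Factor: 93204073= 23^1*31^1*37^1*3533^1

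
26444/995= 26444/995=   26.58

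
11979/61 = 11979/61 = 196.38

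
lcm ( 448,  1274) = 40768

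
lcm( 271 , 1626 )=1626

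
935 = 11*85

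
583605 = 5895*99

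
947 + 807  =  1754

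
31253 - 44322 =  - 13069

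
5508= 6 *918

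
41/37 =41/37=1.11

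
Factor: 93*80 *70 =520800 = 2^5*3^1*5^2 * 7^1*31^1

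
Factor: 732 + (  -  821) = - 89^1 =-89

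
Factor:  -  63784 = -2^3 * 7^1*17^1 * 67^1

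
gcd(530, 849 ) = 1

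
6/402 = 1/67  =  0.01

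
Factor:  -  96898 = -2^1*48449^1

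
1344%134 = 4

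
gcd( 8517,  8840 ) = 17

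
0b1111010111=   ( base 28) 173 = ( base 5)12413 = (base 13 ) 5A8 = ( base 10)983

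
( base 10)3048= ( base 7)11613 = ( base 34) 2lm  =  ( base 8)5750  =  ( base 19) 888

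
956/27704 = 239/6926 = 0.03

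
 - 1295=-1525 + 230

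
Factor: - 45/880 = -9/176=-  2^( - 4 )*3^2 * 11^ (  -  1) 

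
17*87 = 1479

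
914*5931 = 5420934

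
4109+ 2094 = 6203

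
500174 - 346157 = 154017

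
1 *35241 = 35241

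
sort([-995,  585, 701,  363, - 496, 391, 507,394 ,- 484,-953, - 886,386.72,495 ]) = [  -  995, - 953, - 886, - 496 , - 484,363,  386.72,391,394, 495, 507, 585, 701] 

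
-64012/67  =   - 956 + 40/67=- 955.40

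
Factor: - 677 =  - 677^1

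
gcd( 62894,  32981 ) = 767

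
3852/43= 89 + 25/43=89.58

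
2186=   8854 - 6668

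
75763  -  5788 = 69975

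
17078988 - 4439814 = 12639174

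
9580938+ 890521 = 10471459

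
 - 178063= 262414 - 440477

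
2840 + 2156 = 4996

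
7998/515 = 15 + 273/515  =  15.53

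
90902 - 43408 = 47494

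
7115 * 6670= 47457050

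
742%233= 43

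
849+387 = 1236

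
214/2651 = 214/2651 = 0.08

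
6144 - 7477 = -1333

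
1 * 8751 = 8751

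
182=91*2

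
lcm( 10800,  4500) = 54000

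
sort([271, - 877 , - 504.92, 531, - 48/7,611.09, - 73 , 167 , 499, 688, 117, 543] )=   [ - 877, - 504.92, - 73, - 48/7 , 117, 167, 271,499,  531, 543, 611.09,688]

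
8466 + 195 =8661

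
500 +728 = 1228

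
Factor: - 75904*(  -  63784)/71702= 2^9*7^1*17^1*67^1*593^1*35851^( - 1) = 2420730368/35851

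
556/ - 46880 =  - 139/11720 = - 0.01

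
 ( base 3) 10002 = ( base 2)1010011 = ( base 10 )83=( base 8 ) 123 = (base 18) 4B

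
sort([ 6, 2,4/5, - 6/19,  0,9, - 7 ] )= [ - 7, - 6/19,  0, 4/5, 2, 6, 9] 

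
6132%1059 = 837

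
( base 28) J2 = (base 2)1000010110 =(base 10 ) 534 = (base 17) 1E7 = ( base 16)216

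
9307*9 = 83763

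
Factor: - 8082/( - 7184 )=2^( - 3)*3^2 = 9/8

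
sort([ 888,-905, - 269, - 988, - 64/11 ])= [ - 988, - 905, - 269, - 64/11, 888]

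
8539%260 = 219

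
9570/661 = 14 + 316/661 = 14.48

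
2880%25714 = 2880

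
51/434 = 51/434 = 0.12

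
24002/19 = 1263 + 5/19=1263.26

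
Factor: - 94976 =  - 2^8*7^1*53^1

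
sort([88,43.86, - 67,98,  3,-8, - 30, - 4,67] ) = [ - 67, - 30, - 8, - 4,3,  43.86,67, 88, 98] 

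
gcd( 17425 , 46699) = 697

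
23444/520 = 5861/130 = 45.08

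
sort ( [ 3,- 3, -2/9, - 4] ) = [ - 4, - 3, - 2/9, 3]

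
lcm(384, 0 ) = 0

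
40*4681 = 187240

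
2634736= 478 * 5512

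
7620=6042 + 1578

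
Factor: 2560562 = 2^1*1280281^1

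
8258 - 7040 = 1218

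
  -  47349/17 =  - 47349/17 = -  2785.24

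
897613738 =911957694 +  - 14343956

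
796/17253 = 796/17253 = 0.05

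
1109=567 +542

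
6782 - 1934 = 4848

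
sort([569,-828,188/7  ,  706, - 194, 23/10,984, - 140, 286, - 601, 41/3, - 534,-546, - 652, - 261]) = [-828 , - 652,-601, - 546,-534, - 261, - 194, - 140,23/10,41/3,188/7, 286, 569,706,  984] 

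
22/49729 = 22/49729 = 0.00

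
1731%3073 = 1731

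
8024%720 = 104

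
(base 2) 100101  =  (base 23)1e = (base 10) 37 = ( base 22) 1f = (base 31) 16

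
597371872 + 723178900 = 1320550772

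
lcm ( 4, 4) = 4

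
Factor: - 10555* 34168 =-2^3*5^1*2111^1*4271^1=-  360643240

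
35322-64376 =-29054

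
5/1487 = 5/1487 = 0.00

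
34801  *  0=0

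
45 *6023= 271035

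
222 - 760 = -538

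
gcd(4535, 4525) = 5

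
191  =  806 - 615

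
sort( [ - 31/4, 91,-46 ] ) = [ - 46, - 31/4,91 ]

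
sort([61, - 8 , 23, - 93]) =[ - 93, - 8,23,61 ]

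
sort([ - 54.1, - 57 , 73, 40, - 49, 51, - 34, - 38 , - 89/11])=[ - 57, - 54.1, - 49, - 38, - 34,-89/11 , 40,51,73]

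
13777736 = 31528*437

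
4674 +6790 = 11464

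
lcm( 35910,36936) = 1292760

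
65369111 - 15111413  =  50257698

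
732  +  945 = 1677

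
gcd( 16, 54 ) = 2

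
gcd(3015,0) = 3015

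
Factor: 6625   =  5^3*53^1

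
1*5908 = 5908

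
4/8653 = 4/8653 = 0.00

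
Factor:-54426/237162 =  - 193/841 = - 29^( - 2 )*193^1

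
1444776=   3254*444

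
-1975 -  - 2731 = 756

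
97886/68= 2879/2 = 1439.50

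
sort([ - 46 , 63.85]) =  [-46, 63.85]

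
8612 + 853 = 9465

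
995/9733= 995/9733 = 0.10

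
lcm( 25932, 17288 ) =51864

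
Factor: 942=2^1*3^1*157^1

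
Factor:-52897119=- 3^1*11^1*1602943^1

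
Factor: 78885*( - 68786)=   -  2^1 * 3^2  *5^1*163^1*211^1 * 1753^1=   -5426183610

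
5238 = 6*873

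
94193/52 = 94193/52= 1811.40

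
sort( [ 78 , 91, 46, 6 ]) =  [6,46,78,  91]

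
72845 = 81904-9059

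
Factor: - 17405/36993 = -3^ ( - 1)*5^1*11^( - 1)*19^ ( - 1)*59^1 = - 295/627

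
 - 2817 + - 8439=-11256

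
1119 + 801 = 1920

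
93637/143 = 654 + 115/143  =  654.80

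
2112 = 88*24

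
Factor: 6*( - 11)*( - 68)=4488 = 2^3*3^1*11^1*17^1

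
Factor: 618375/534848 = 2^( - 6)*3^1 * 5^3*17^1  *  61^( - 1 )*97^1*137^( - 1) 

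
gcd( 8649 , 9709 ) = 1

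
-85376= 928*( - 92 )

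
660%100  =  60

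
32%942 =32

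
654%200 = 54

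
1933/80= 24 + 13/80 = 24.16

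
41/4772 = 41/4772=0.01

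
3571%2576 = 995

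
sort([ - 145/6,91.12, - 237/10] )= [ - 145/6, - 237/10,  91.12]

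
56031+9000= 65031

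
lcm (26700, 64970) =1949100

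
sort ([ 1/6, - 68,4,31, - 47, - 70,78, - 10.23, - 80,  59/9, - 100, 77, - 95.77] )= [ - 100, - 95.77, - 80, - 70, - 68 , - 47, - 10.23, 1/6, 4 , 59/9 , 31, 77, 78 ]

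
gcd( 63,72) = 9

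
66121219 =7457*8867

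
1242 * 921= 1143882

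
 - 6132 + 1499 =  -4633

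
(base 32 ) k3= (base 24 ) 12j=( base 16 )283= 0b1010000011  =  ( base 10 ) 643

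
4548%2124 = 300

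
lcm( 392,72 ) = 3528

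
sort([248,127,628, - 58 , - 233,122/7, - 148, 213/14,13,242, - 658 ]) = [ - 658, - 233 , - 148, - 58 , 13,213/14,  122/7, 127,242,  248, 628 ] 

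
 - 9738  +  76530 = 66792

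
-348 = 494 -842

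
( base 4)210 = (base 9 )40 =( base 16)24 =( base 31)15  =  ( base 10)36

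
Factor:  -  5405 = -5^1*23^1*47^1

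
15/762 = 5/254  =  0.02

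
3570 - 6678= - 3108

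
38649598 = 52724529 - 14074931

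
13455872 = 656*20512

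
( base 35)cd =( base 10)433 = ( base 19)13f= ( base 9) 531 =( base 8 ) 661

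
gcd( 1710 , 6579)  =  9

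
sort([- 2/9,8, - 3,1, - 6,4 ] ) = [ - 6, -3,-2/9,1,4, 8]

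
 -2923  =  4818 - 7741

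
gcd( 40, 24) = 8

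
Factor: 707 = 7^1 * 101^1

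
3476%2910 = 566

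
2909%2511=398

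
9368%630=548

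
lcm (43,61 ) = 2623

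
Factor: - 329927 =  -13^1 * 41^1*619^1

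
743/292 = 743/292 = 2.54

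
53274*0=0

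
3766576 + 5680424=9447000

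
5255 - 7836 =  - 2581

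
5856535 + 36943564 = 42800099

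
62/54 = 31/27 = 1.15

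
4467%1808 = 851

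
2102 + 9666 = 11768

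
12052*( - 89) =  - 1072628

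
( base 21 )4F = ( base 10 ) 99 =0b1100011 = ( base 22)4b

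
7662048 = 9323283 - 1661235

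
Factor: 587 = 587^1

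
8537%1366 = 341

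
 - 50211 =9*(-5579)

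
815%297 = 221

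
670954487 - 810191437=  -  139236950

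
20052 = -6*(-3342 ) 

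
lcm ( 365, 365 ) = 365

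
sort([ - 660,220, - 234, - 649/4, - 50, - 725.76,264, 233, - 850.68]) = [ - 850.68,  -  725.76, - 660, - 234, - 649/4, - 50 , 220,233, 264 ]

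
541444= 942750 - 401306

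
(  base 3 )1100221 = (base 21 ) 25A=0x3e5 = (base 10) 997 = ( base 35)SH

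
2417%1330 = 1087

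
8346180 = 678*12310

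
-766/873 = -766/873=- 0.88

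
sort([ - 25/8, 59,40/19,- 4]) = [ - 4, - 25/8, 40/19, 59 ]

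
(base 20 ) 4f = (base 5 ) 340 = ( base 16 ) 5f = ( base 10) 95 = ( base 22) 47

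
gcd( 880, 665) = 5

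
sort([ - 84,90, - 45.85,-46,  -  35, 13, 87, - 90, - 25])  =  [ - 90 ,- 84, - 46, - 45.85,-35, - 25,13, 87,90 ]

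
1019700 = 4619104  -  3599404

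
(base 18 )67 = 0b1110011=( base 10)115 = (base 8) 163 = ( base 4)1303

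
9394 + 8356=17750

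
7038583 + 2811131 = 9849714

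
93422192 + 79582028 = 173004220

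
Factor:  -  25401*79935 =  - 2030428935 =- 3^2 * 5^1*73^2 *8467^1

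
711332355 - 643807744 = 67524611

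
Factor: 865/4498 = 5/26 = 2^( - 1 )*5^1 * 13^( - 1 )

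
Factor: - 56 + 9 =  - 47 = - 47^1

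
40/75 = 8/15 =0.53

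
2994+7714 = 10708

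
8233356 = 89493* 92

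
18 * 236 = 4248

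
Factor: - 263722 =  - 2^1*131861^1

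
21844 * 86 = 1878584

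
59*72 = 4248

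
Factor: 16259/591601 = 71^1*229^1*591601^( - 1 ) 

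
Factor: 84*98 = 8232=2^3 * 3^1 *7^3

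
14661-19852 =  - 5191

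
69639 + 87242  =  156881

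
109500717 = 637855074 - 528354357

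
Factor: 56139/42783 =13^( - 1)*1097^( - 1)*18713^1 = 18713/14261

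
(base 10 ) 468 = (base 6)2100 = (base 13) 2A0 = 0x1d4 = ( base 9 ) 570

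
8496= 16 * 531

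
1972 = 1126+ 846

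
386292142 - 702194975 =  - 315902833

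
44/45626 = 22/22813 = 0.00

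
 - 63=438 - 501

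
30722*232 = 7127504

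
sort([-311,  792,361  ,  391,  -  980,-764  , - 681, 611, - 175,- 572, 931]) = [-980, - 764, - 681 , - 572, - 311 , - 175,361,391,611 , 792,931]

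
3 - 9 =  - 6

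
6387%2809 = 769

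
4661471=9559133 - 4897662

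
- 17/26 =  - 17/26  =  - 0.65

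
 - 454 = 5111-5565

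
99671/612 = 5863/36 = 162.86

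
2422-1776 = 646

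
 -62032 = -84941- -22909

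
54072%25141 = 3790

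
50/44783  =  50/44783 = 0.00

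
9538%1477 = 676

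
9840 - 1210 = 8630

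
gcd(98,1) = 1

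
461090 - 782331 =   -  321241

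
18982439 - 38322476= -19340037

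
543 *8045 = 4368435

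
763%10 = 3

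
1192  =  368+824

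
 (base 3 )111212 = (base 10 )374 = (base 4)11312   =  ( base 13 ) 22A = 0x176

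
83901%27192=2325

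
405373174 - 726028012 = - 320654838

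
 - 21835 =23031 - 44866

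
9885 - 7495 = 2390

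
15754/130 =121 + 12/65 = 121.18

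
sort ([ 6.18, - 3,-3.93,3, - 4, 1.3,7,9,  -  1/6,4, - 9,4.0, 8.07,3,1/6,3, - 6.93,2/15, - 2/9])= [ - 9, - 6.93, - 4, - 3.93,  -  3 , - 2/9, - 1/6,2/15, 1/6, 1.3,3,3, 3  ,  4,4.0 , 6.18, 7,8.07,9]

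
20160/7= 2880= 2880.00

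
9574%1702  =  1064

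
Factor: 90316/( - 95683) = - 2^2*7^ ( - 1 )*67^1*337^1*13669^( - 1)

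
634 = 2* 317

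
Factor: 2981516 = 2^2*745379^1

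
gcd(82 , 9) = 1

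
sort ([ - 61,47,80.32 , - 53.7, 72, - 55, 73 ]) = [-61 , - 55,  -  53.7, 47,72, 73,80.32 ] 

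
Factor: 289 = 17^2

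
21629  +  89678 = 111307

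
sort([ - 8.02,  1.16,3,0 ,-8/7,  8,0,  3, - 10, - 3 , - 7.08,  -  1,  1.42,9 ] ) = [ - 10,  -  8.02, - 7.08, - 3, - 8/7, - 1, 0, 0, 1.16,1.42, 3,3, 8, 9]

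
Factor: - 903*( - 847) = 3^1*7^2*11^2 * 43^1  =  764841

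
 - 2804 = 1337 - 4141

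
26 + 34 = 60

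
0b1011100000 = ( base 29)PB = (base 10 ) 736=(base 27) 107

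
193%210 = 193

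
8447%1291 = 701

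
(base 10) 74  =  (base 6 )202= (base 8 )112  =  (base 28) 2I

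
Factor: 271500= 2^2*3^1*5^3*181^1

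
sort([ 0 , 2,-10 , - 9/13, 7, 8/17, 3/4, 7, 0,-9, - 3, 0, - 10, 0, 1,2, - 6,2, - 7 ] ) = [ - 10, - 10,-9, - 7, - 6,  -  3, - 9/13 , 0,0,0,0,8/17, 3/4, 1, 2,2, 2, 7,7]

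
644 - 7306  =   - 6662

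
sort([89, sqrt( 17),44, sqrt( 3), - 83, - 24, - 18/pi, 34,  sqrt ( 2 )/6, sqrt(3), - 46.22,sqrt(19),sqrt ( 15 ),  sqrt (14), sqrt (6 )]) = [ - 83, - 46.22, - 24 , - 18/pi,sqrt( 2)/6  ,  sqrt( 3 ),  sqrt( 3 ), sqrt( 6),  sqrt(14),sqrt (15), sqrt( 17),sqrt( 19), 34, 44, 89]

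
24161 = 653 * 37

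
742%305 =132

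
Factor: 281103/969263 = 3^1*43^( - 1) * 22541^( - 1)*93701^1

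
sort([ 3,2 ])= [2,3 ]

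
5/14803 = 5/14803 = 0.00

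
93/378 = 31/126 =0.25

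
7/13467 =7/13467  =  0.00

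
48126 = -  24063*( - 2) 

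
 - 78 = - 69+  -  9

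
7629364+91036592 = 98665956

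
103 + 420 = 523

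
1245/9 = 415/3 = 138.33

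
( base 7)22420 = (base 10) 5698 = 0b1011001000010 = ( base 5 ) 140243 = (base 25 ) 92N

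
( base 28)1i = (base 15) 31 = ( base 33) 1d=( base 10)46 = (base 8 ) 56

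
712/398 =356/199  =  1.79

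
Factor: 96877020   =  2^2*3^1*5^1*109^1* 14813^1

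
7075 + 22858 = 29933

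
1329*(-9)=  -11961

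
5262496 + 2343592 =7606088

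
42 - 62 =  - 20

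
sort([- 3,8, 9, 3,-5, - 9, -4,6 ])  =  [  -  9,-5,-4,-3,3,6,  8, 9 ] 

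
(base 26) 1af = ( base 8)1667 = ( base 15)436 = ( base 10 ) 951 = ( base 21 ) 236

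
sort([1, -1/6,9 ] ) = [ - 1/6, 1,9]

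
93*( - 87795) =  -8164935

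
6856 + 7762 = 14618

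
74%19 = 17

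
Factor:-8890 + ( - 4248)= - 2^1*6569^1 = - 13138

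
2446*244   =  596824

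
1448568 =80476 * 18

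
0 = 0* 4572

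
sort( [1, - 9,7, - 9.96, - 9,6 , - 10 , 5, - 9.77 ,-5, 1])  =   [  -  10, - 9.96, - 9.77,- 9, - 9, - 5 , 1, 1,5,6,7] 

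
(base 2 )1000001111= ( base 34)FH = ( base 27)JE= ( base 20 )167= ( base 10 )527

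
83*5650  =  468950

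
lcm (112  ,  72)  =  1008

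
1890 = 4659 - 2769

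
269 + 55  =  324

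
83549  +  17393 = 100942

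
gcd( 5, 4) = 1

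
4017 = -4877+8894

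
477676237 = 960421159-482744922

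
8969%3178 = 2613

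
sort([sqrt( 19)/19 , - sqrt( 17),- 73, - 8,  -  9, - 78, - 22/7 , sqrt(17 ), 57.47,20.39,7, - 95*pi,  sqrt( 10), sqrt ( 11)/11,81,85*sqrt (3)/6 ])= [ -95 * pi, - 78, -73,-9, - 8, - sqrt( 17), - 22/7,sqrt(19)/19,sqrt( 11)/11,sqrt( 10),sqrt ( 17),  7, 20.39,85*sqrt(3)/6, 57.47 , 81 ]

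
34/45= 34/45 = 0.76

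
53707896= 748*71802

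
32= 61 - 29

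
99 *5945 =588555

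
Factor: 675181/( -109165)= - 5^(-1 )*7^(-1)*13^1*167^1*311^1 * 3119^(-1 ) 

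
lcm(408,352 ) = 17952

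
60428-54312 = 6116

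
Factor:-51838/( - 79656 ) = 25919/39828 = 2^( - 2) * 3^(  -  1)*  3319^(-1) * 25919^1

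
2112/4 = 528 = 528.00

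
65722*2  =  131444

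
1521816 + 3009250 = 4531066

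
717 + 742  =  1459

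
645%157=17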